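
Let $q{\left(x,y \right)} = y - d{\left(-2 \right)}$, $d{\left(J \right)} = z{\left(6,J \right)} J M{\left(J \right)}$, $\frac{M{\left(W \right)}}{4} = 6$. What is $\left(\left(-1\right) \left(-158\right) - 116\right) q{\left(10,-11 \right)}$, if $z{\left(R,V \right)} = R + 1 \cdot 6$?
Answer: $23730$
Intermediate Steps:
$M{\left(W \right)} = 24$ ($M{\left(W \right)} = 4 \cdot 6 = 24$)
$z{\left(R,V \right)} = 6 + R$ ($z{\left(R,V \right)} = R + 6 = 6 + R$)
$d{\left(J \right)} = 288 J$ ($d{\left(J \right)} = \left(6 + 6\right) J 24 = 12 J 24 = 288 J$)
$q{\left(x,y \right)} = 576 + y$ ($q{\left(x,y \right)} = y - 288 \left(-2\right) = y - -576 = y + 576 = 576 + y$)
$\left(\left(-1\right) \left(-158\right) - 116\right) q{\left(10,-11 \right)} = \left(\left(-1\right) \left(-158\right) - 116\right) \left(576 - 11\right) = \left(158 - 116\right) 565 = 42 \cdot 565 = 23730$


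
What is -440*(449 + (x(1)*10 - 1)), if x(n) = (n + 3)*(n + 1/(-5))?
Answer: -211200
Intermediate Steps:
x(n) = (3 + n)*(-⅕ + n) (x(n) = (3 + n)*(n - ⅕) = (3 + n)*(-⅕ + n))
-440*(449 + (x(1)*10 - 1)) = -440*(449 + ((-⅗ + 1² + (14/5)*1)*10 - 1)) = -440*(449 + ((-⅗ + 1 + 14/5)*10 - 1)) = -440*(449 + ((16/5)*10 - 1)) = -440*(449 + (32 - 1)) = -440*(449 + 31) = -440*480 = -211200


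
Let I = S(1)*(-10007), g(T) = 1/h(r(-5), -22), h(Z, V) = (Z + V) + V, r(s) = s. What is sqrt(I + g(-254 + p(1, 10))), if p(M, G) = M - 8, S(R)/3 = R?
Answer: I*sqrt(1471030)/7 ≈ 173.27*I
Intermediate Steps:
S(R) = 3*R
p(M, G) = -8 + M
h(Z, V) = Z + 2*V (h(Z, V) = (V + Z) + V = Z + 2*V)
g(T) = -1/49 (g(T) = 1/(-5 + 2*(-22)) = 1/(-5 - 44) = 1/(-49) = -1/49)
I = -30021 (I = (3*1)*(-10007) = 3*(-10007) = -30021)
sqrt(I + g(-254 + p(1, 10))) = sqrt(-30021 - 1/49) = sqrt(-1471030/49) = I*sqrt(1471030)/7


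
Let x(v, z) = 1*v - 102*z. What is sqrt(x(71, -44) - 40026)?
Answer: I*sqrt(35467) ≈ 188.33*I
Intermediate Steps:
x(v, z) = v - 102*z
sqrt(x(71, -44) - 40026) = sqrt((71 - 102*(-44)) - 40026) = sqrt((71 + 4488) - 40026) = sqrt(4559 - 40026) = sqrt(-35467) = I*sqrt(35467)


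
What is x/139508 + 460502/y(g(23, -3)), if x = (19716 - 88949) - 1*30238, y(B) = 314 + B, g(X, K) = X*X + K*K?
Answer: 16039740931/29715204 ≈ 539.78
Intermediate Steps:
g(X, K) = K² + X² (g(X, K) = X² + K² = K² + X²)
x = -99471 (x = -69233 - 30238 = -99471)
x/139508 + 460502/y(g(23, -3)) = -99471/139508 + 460502/(314 + ((-3)² + 23²)) = -99471*1/139508 + 460502/(314 + (9 + 529)) = -99471/139508 + 460502/(314 + 538) = -99471/139508 + 460502/852 = -99471/139508 + 460502*(1/852) = -99471/139508 + 230251/426 = 16039740931/29715204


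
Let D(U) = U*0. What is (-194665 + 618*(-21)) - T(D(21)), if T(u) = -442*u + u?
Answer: -207643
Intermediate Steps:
D(U) = 0
T(u) = -441*u
(-194665 + 618*(-21)) - T(D(21)) = (-194665 + 618*(-21)) - (-441)*0 = (-194665 - 12978) - 1*0 = -207643 + 0 = -207643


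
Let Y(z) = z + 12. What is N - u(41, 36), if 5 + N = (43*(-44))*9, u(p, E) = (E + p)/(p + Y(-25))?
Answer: -68143/4 ≈ -17036.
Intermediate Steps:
Y(z) = 12 + z
u(p, E) = (E + p)/(-13 + p) (u(p, E) = (E + p)/(p + (12 - 25)) = (E + p)/(p - 13) = (E + p)/(-13 + p))
N = -17033 (N = -5 + (43*(-44))*9 = -5 - 1892*9 = -5 - 17028 = -17033)
N - u(41, 36) = -17033 - (36 + 41)/(-13 + 41) = -17033 - 77/28 = -17033 - 1*11/4 = -17033 - 11/4 = -68143/4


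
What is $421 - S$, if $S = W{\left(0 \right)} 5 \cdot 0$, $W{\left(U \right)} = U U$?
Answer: $421$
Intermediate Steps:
$W{\left(U \right)} = U^{2}$
$S = 0$ ($S = 0^{2} \cdot 5 \cdot 0 = 0 \cdot 5 \cdot 0 = 0 \cdot 0 = 0$)
$421 - S = 421 - 0 = 421 + 0 = 421$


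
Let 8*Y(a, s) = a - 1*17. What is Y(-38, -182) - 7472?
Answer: -59831/8 ≈ -7478.9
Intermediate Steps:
Y(a, s) = -17/8 + a/8 (Y(a, s) = (a - 1*17)/8 = (a - 17)/8 = (-17 + a)/8 = -17/8 + a/8)
Y(-38, -182) - 7472 = (-17/8 + (1/8)*(-38)) - 7472 = (-17/8 - 19/4) - 7472 = -55/8 - 7472 = -59831/8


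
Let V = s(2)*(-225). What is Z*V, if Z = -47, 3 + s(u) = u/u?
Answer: -21150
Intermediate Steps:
s(u) = -2 (s(u) = -3 + u/u = -3 + 1 = -2)
V = 450 (V = -2*(-225) = 450)
Z*V = -47*450 = -21150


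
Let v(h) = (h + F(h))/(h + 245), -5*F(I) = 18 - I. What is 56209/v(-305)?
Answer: 1405225/154 ≈ 9124.8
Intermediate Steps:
F(I) = -18/5 + I/5 (F(I) = -(18 - I)/5 = -18/5 + I/5)
v(h) = (-18/5 + 6*h/5)/(245 + h) (v(h) = (h + (-18/5 + h/5))/(h + 245) = (-18/5 + 6*h/5)/(245 + h))
56209/v(-305) = 56209/((6*(-3 - 305)/(5*(245 - 305)))) = 56209/(((6/5)*(-308)/(-60))) = 56209/(((6/5)*(-1/60)*(-308))) = 56209/(154/25) = 56209*(25/154) = 1405225/154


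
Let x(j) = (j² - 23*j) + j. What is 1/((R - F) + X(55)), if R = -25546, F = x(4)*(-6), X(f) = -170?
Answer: -1/26148 ≈ -3.8244e-5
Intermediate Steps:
x(j) = j² - 22*j
F = 432 (F = (4*(-22 + 4))*(-6) = (4*(-18))*(-6) = -72*(-6) = 432)
1/((R - F) + X(55)) = 1/((-25546 - 1*432) - 170) = 1/((-25546 - 432) - 170) = 1/(-25978 - 170) = 1/(-26148) = -1/26148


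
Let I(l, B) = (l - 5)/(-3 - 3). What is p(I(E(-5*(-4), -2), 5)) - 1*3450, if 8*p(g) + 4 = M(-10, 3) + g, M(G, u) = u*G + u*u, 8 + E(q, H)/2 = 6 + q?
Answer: -165781/48 ≈ -3453.8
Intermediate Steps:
E(q, H) = -4 + 2*q (E(q, H) = -16 + 2*(6 + q) = -16 + (12 + 2*q) = -4 + 2*q)
I(l, B) = ⅚ - l/6 (I(l, B) = (-5 + l)/(-6) = (-5 + l)*(-⅙) = ⅚ - l/6)
M(G, u) = u² + G*u (M(G, u) = G*u + u² = u² + G*u)
p(g) = -25/8 + g/8 (p(g) = -½ + (3*(-10 + 3) + g)/8 = -½ + (3*(-7) + g)/8 = -½ + (-21 + g)/8 = -½ + (-21/8 + g/8) = -25/8 + g/8)
p(I(E(-5*(-4), -2), 5)) - 1*3450 = (-25/8 + (⅚ - (-4 + 2*(-5*(-4)))/6)/8) - 1*3450 = (-25/8 + (⅚ - (-4 + 2*20)/6)/8) - 3450 = (-25/8 + (⅚ - (-4 + 40)/6)/8) - 3450 = (-25/8 + (⅚ - ⅙*36)/8) - 3450 = (-25/8 + (⅚ - 6)/8) - 3450 = (-25/8 + (⅛)*(-31/6)) - 3450 = (-25/8 - 31/48) - 3450 = -181/48 - 3450 = -165781/48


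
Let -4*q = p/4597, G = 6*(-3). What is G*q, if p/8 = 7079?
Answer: 254844/4597 ≈ 55.437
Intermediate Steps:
G = -18
p = 56632 (p = 8*7079 = 56632)
q = -14158/4597 ≈ -3.0798
G*q = -18*(-14158/4597) = 254844/4597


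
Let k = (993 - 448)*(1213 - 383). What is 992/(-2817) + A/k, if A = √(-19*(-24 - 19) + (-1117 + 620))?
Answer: -992/2817 + 4*√5/226175 ≈ -0.35211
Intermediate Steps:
k = 452350 (k = 545*830 = 452350)
A = 8*√5 (A = √(-19*(-43) - 497) = √(817 - 497) = √320 = 8*√5 ≈ 17.889)
992/(-2817) + A/k = 992/(-2817) + (8*√5)/452350 = 992*(-1/2817) + (8*√5)*(1/452350) = -992/2817 + 4*√5/226175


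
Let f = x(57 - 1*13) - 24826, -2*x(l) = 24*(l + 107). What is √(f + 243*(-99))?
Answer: I*√50695 ≈ 225.16*I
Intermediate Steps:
x(l) = -1284 - 12*l (x(l) = -12*(l + 107) = -12*(107 + l) = -(2568 + 24*l)/2 = -1284 - 12*l)
f = -26638 (f = (-1284 - 12*(57 - 1*13)) - 24826 = (-1284 - 12*(57 - 13)) - 24826 = (-1284 - 12*44) - 24826 = (-1284 - 528) - 24826 = -1812 - 24826 = -26638)
√(f + 243*(-99)) = √(-26638 + 243*(-99)) = √(-26638 - 24057) = √(-50695) = I*√50695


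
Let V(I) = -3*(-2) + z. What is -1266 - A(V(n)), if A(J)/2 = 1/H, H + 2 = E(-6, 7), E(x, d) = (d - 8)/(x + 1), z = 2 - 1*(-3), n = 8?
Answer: -11384/9 ≈ -1264.9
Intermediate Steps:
z = 5 (z = 2 + 3 = 5)
E(x, d) = (-8 + d)/(1 + x)
V(I) = 11 (V(I) = -3*(-2) + 5 = 6 + 5 = 11)
H = -9/5 (H = -2 + (-8 + 7)/(1 - 6) = -2 - 1/(-5) = -2 - ⅕*(-1) = -2 + ⅕ = -9/5 ≈ -1.8000)
A(J) = -10/9 (A(J) = 2/(-9/5) = 2*(-5/9) = -10/9)
-1266 - A(V(n)) = -1266 - 1*(-10/9) = -1266 + 10/9 = -11384/9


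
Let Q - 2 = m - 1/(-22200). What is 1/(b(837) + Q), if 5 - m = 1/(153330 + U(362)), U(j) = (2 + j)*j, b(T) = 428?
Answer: 3164587800/1376595824449 ≈ 0.0022989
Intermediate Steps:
U(j) = j*(2 + j)
m = 1425489/285098 (m = 5 - 1/(153330 + 362*(2 + 362)) = 5 - 1/(153330 + 362*364) = 5 - 1/(153330 + 131768) = 5 - 1/285098 = 1425489/285098 ≈ 5.0000)
Q = 22152246049/3164587800 (Q = 2 + (1425489/285098 - 1/(-22200)) = 2 + (1425489/285098 - 1*(-1/22200)) = 2 + (1425489/285098 + 1/22200) = 2 + 15823070449/3164587800 = 22152246049/3164587800 ≈ 7.0000)
1/(b(837) + Q) = 1/(428 + 22152246049/3164587800) = 1/(1376595824449/3164587800) = 3164587800/1376595824449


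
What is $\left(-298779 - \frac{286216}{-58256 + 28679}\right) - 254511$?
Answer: $- \frac{16364372114}{29577} \approx -5.5328 \cdot 10^{5}$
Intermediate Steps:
$\left(-298779 - \frac{286216}{-58256 + 28679}\right) - 254511 = \left(-298779 - \frac{286216}{-29577}\right) - 254511 = \left(-298779 - - \frac{286216}{29577}\right) - 254511 = \left(-298779 + \frac{286216}{29577}\right) - 254511 = - \frac{8836700267}{29577} - 254511 = - \frac{16364372114}{29577}$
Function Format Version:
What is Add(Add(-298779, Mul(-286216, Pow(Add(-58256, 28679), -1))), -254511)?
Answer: Rational(-16364372114, 29577) ≈ -5.5328e+5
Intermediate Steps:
Add(Add(-298779, Mul(-286216, Pow(Add(-58256, 28679), -1))), -254511) = Add(Add(-298779, Mul(-286216, Pow(-29577, -1))), -254511) = Add(Add(-298779, Mul(-286216, Rational(-1, 29577))), -254511) = Add(Add(-298779, Rational(286216, 29577)), -254511) = Add(Rational(-8836700267, 29577), -254511) = Rational(-16364372114, 29577)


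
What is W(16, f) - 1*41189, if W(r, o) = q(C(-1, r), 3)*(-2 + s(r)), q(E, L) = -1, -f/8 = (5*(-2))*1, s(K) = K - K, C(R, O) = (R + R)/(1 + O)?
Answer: -41187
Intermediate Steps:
C(R, O) = 2*R/(1 + O) (C(R, O) = (2*R)/(1 + O) = 2*R/(1 + O))
s(K) = 0
f = 80 (f = -8*5*(-2) = -(-80) = -8*(-10) = 80)
W(r, o) = 2 (W(r, o) = -(-2 + 0) = -1*(-2) = 2)
W(16, f) - 1*41189 = 2 - 1*41189 = 2 - 41189 = -41187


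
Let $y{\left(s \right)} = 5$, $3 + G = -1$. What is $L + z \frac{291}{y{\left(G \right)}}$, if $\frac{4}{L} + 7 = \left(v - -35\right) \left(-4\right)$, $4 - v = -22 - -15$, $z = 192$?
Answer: $\frac{10671532}{955} \approx 11174.0$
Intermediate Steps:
$G = -4$ ($G = -3 - 1 = -4$)
$v = 11$ ($v = 4 - \left(-22 - -15\right) = 4 - \left(-22 + 15\right) = 4 - -7 = 4 + 7 = 11$)
$L = - \frac{4}{191}$ ($L = \frac{4}{-7 + \left(11 - -35\right) \left(-4\right)} = \frac{4}{-7 + \left(11 + 35\right) \left(-4\right)} = \frac{4}{-7 + 46 \left(-4\right)} = \frac{4}{-7 - 184} = \frac{4}{-191} = 4 \left(- \frac{1}{191}\right) = - \frac{4}{191} \approx -0.020942$)
$L + z \frac{291}{y{\left(G \right)}} = - \frac{4}{191} + 192 \cdot \frac{291}{5} = - \frac{4}{191} + \frac{55872}{5} = \frac{10671532}{955}$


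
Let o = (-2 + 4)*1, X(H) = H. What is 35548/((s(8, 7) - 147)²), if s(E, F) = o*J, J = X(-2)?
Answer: 35548/22801 ≈ 1.5591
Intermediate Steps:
J = -2
o = 2 (o = 2*1 = 2)
s(E, F) = -4 (s(E, F) = 2*(-2) = -4)
35548/((s(8, 7) - 147)²) = 35548/((-4 - 147)²) = 35548/((-151)²) = 35548/22801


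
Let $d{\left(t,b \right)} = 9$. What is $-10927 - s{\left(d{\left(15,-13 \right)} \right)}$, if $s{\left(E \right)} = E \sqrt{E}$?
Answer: $-10954$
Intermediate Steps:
$s{\left(E \right)} = E^{\frac{3}{2}}$
$-10927 - s{\left(d{\left(15,-13 \right)} \right)} = -10927 - 9^{\frac{3}{2}} = -10927 - 27 = -10954$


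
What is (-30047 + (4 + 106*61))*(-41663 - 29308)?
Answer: 1673283267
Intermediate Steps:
(-30047 + (4 + 106*61))*(-41663 - 29308) = (-30047 + (4 + 6466))*(-70971) = (-30047 + 6470)*(-70971) = -23577*(-70971) = 1673283267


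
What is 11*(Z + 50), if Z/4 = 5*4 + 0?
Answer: 1430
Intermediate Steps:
Z = 80 (Z = 4*(5*4 + 0) = 4*(20 + 0) = 4*20 = 80)
11*(Z + 50) = 11*(80 + 50) = 11*130 = 1430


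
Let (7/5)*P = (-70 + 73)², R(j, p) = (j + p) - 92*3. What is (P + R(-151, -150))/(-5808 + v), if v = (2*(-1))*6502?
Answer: 1997/65842 ≈ 0.030330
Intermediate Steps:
v = -13004 (v = -2*6502 = -13004)
R(j, p) = -276 + j + p (R(j, p) = (j + p) - 276 = -276 + j + p)
P = 45/7 (P = 5*(-70 + 73)²/7 = (5/7)*3² = (5/7)*9 = 45/7 ≈ 6.4286)
(P + R(-151, -150))/(-5808 + v) = (45/7 + (-276 - 151 - 150))/(-5808 - 13004) = (45/7 - 577)/(-18812) = -3994/7*(-1/18812) = 1997/65842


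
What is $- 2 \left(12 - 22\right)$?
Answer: $20$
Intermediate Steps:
$- 2 \left(12 - 22\right) = - 2 \left(-10\right) = \left(-1\right) \left(-20\right) = 20$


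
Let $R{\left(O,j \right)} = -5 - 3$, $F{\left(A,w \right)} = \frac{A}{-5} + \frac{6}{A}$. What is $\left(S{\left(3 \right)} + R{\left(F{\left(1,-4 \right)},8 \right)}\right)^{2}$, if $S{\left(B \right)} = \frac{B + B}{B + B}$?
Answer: $49$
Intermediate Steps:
$F{\left(A,w \right)} = \frac{6}{A} - \frac{A}{5}$ ($F{\left(A,w \right)} = A \left(- \frac{1}{5}\right) + \frac{6}{A} = - \frac{A}{5} + \frac{6}{A} = \frac{6}{A} - \frac{A}{5}$)
$R{\left(O,j \right)} = -8$
$S{\left(B \right)} = 1$ ($S{\left(B \right)} = \frac{2 B}{2 B} = 2 B \frac{1}{2 B} = 1$)
$\left(S{\left(3 \right)} + R{\left(F{\left(1,-4 \right)},8 \right)}\right)^{2} = \left(1 - 8\right)^{2} = \left(-7\right)^{2} = 49$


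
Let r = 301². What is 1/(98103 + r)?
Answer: 1/188704 ≈ 5.2993e-6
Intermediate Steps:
r = 90601
1/(98103 + r) = 1/(98103 + 90601) = 1/188704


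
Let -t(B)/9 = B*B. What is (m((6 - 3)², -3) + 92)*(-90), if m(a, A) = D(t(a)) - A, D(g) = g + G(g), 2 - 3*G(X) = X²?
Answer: 16000230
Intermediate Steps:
t(B) = -9*B² (t(B) = -9*B*B = -9*B²)
G(X) = ⅔ - X²/3
D(g) = ⅔ + g - g²/3 (D(g) = g + (⅔ - g²/3) = ⅔ + g - g²/3)
m(a, A) = ⅔ - A - 27*a⁴ - 9*a² (m(a, A) = (⅔ - 9*a² - 81*a⁴/3) - A = (⅔ - 9*a² - 27*a⁴) - A = (⅔ - 27*a⁴ - 9*a²) - A = ⅔ - A - 27*a⁴ - 9*a²)
(m((6 - 3)², -3) + 92)*(-90) = ((⅔ - 1*(-3) - 27*(6 - 3)⁸ - 9*(6 - 3)⁴) + 92)*(-90) = ((⅔ + 3 - 27*(3²)⁴ - 9*(3²)²) + 92)*(-90) = ((⅔ + 3 - 27*9⁴ - 9*9²) + 92)*(-90) = ((⅔ + 3 - 27*6561 - 9*81) + 92)*(-90) = ((⅔ + 3 - 177147 - 729) + 92)*(-90) = (-533617/3 + 92)*(-90) = -533341/3*(-90) = 16000230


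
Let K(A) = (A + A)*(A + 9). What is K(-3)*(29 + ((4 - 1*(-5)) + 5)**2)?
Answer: -8100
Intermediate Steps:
K(A) = 2*A*(9 + A) (K(A) = (2*A)*(9 + A) = 2*A*(9 + A))
K(-3)*(29 + ((4 - 1*(-5)) + 5)**2) = (2*(-3)*(9 - 3))*(29 + ((4 - 1*(-5)) + 5)**2) = (2*(-3)*6)*(29 + ((4 + 5) + 5)**2) = -36*(29 + (9 + 5)**2) = -36*(29 + 14**2) = -36*(29 + 196) = -36*225 = -8100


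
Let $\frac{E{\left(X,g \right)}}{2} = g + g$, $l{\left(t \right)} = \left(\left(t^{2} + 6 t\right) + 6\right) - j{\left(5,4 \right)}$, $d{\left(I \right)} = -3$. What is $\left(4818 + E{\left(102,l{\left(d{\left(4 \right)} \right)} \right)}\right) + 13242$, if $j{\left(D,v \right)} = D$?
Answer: $18028$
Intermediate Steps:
$l{\left(t \right)} = 1 + t^{2} + 6 t$ ($l{\left(t \right)} = \left(\left(t^{2} + 6 t\right) + 6\right) - 5 = \left(6 + t^{2} + 6 t\right) - 5 = 1 + t^{2} + 6 t$)
$E{\left(X,g \right)} = 4 g$ ($E{\left(X,g \right)} = 2 \left(g + g\right) = 2 \cdot 2 g = 4 g$)
$\left(4818 + E{\left(102,l{\left(d{\left(4 \right)} \right)} \right)}\right) + 13242 = \left(4818 + 4 \left(1 + \left(-3\right)^{2} + 6 \left(-3\right)\right)\right) + 13242 = \left(4818 + 4 \left(1 + 9 - 18\right)\right) + 13242 = \left(4818 + 4 \left(-8\right)\right) + 13242 = \left(4818 - 32\right) + 13242 = 4786 + 13242 = 18028$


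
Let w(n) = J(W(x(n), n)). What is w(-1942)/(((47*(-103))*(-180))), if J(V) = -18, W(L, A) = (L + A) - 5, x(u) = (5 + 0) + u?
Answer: -1/48410 ≈ -2.0657e-5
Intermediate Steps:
x(u) = 5 + u
W(L, A) = -5 + A + L (W(L, A) = (A + L) - 5 = -5 + A + L)
w(n) = -18
w(-1942)/(((47*(-103))*(-180))) = -18/((47*(-103))*(-180)) = -18/((-4841*(-180))) = -18/871380 = -18*1/871380 = -1/48410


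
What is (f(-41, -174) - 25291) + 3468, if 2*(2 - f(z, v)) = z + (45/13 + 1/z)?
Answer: -23241165/1066 ≈ -21802.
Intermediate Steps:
f(z, v) = 7/26 - z/2 - 1/(2*z) (f(z, v) = 2 - (z + (45/13 + 1/z))/2 = 2 - (45/13 + z + 1/z)/2 = 2 + (-45/26 - z/2 - 1/(2*z)) = 7/26 - z/2 - 1/(2*z))
(f(-41, -174) - 25291) + 3468 = ((7/26 - ½*(-41) - ½/(-41)) - 25291) + 3468 = ((7/26 + 41/2 - ½*(-1/41)) - 25291) + 3468 = ((7/26 + 41/2 + 1/82) - 25291) + 3468 = (22153/1066 - 25291) + 3468 = -26938053/1066 + 3468 = -23241165/1066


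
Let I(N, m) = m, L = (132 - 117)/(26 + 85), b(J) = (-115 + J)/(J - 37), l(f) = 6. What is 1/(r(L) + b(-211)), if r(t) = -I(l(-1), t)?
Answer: 4588/5411 ≈ 0.84790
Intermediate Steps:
b(J) = (-115 + J)/(-37 + J)
L = 5/37 (L = 15/111 = 15*(1/111) = 5/37 ≈ 0.13514)
r(t) = -t
1/(r(L) + b(-211)) = 1/(-1*5/37 + (-115 - 211)/(-37 - 211)) = 1/(-5/37 - 326/(-248)) = 1/(-5/37 - 1/248*(-326)) = 1/(-5/37 + 163/124) = 1/(5411/4588) = 4588/5411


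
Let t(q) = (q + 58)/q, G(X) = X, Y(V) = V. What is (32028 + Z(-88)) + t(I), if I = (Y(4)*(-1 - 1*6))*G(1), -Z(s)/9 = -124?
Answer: 464001/14 ≈ 33143.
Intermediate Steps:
Z(s) = 1116 (Z(s) = -9*(-124) = 1116)
I = -28 (I = (4*(-1 - 1*6))*1 = (4*(-1 - 6))*1 = (4*(-7))*1 = -28*1 = -28)
t(q) = (58 + q)/q
(32028 + Z(-88)) + t(I) = (32028 + 1116) + (58 - 28)/(-28) = 33144 - 1/28*30 = 33144 - 15/14 = 464001/14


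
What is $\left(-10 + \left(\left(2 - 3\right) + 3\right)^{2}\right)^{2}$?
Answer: $36$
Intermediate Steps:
$\left(-10 + \left(\left(2 - 3\right) + 3\right)^{2}\right)^{2} = \left(-10 + \left(-1 + 3\right)^{2}\right)^{2} = \left(-10 + 2^{2}\right)^{2} = \left(-10 + 4\right)^{2} = \left(-6\right)^{2} = 36$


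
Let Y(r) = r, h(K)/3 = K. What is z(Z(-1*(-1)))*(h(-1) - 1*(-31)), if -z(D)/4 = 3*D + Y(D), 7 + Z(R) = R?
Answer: 2688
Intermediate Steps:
h(K) = 3*K
Z(R) = -7 + R
z(D) = -16*D (z(D) = -4*(3*D + D) = -16*D)
z(Z(-1*(-1)))*(h(-1) - 1*(-31)) = (-16*(-7 - 1*(-1)))*(3*(-1) - 1*(-31)) = (-16*(-7 + 1))*(-3 + 31) = -16*(-6)*28 = 96*28 = 2688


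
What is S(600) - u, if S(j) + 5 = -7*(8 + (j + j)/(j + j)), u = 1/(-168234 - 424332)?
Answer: -40294487/592566 ≈ -68.000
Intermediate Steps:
u = -1/592566 (u = 1/(-592566) = -1/592566 ≈ -1.6876e-6)
S(j) = -68 (S(j) = -5 - 7*(8 + (j + j)/(j + j)) = -5 - 7*(8 + (2*j)/((2*j))) = -5 - 7*(8 + (2*j)*(1/(2*j))) = -5 - 7*(8 + 1) = -5 - 7*9 = -5 - 63 = -68)
S(600) - u = -68 - 1*(-1/592566) = -68 + 1/592566 = -40294487/592566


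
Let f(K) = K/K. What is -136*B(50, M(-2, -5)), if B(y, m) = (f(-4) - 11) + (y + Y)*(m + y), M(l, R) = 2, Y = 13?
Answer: -444176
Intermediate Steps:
f(K) = 1
B(y, m) = -10 + (13 + y)*(m + y) (B(y, m) = (1 - 11) + (y + 13)*(m + y) = -10 + (13 + y)*(m + y))
-136*B(50, M(-2, -5)) = -136*(-10 + 50² + 13*2 + 13*50 + 2*50) = -136*(-10 + 2500 + 26 + 650 + 100) = -136*3266 = -444176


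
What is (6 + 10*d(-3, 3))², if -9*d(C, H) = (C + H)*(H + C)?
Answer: 36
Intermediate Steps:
d(C, H) = -(C + H)²/9 (d(C, H) = -(C + H)*(H + C)/9 = -(C + H)*(C + H)/9 = -(C + H)²/9)
(6 + 10*d(-3, 3))² = (6 + 10*(-(-3 + 3)²/9))² = (6 + 10*(-⅑*0²))² = (6 + 10*(-⅑*0))² = (6 + 10*0)² = (6 + 0)² = 6² = 36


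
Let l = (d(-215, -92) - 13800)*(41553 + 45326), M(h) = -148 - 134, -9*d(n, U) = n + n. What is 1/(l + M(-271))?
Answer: -9/10753016368 ≈ -8.3697e-10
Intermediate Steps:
d(n, U) = -2*n/9 (d(n, U) = -(n + n)/9 = -2*n/9)
M(h) = -282
l = -10753013830/9 (l = (-2/9*(-215) - 13800)*(41553 + 45326) = (430/9 - 13800)*86879 = -123770/9*86879 = -10753013830/9 ≈ -1.1948e+9)
1/(l + M(-271)) = 1/(-10753013830/9 - 282) = 1/(-10753016368/9) = -9/10753016368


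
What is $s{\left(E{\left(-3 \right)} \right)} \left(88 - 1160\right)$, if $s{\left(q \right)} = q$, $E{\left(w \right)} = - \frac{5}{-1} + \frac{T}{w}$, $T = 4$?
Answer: $- \frac{11792}{3} \approx -3930.7$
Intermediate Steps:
$E{\left(w \right)} = 5 + \frac{4}{w}$ ($E{\left(w \right)} = - \frac{5}{-1} + \frac{4}{w} = \left(-5\right) \left(-1\right) + \frac{4}{w} = 5 + \frac{4}{w}$)
$s{\left(E{\left(-3 \right)} \right)} \left(88 - 1160\right) = \left(5 + \frac{4}{-3}\right) \left(88 - 1160\right) = \left(5 + 4 \left(- \frac{1}{3}\right)\right) \left(-1072\right) = \left(5 - \frac{4}{3}\right) \left(-1072\right) = \frac{11}{3} \left(-1072\right) = - \frac{11792}{3}$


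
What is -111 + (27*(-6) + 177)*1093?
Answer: 16284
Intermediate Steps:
-111 + (27*(-6) + 177)*1093 = -111 + (-162 + 177)*1093 = -111 + 15*1093 = -111 + 16395 = 16284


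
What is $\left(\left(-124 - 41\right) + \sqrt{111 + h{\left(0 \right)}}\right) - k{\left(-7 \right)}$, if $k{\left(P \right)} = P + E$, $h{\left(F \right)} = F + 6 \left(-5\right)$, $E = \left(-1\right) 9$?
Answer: $-140$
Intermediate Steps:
$E = -9$
$h{\left(F \right)} = -30 + F$ ($h{\left(F \right)} = F - 30 = -30 + F$)
$k{\left(P \right)} = -9 + P$ ($k{\left(P \right)} = P - 9 = -9 + P$)
$\left(\left(-124 - 41\right) + \sqrt{111 + h{\left(0 \right)}}\right) - k{\left(-7 \right)} = \left(\left(-124 - 41\right) + \sqrt{111 + \left(-30 + 0\right)}\right) - \left(-9 - 7\right) = \left(\left(-124 - 41\right) + \sqrt{111 - 30}\right) - -16 = \left(-165 + \sqrt{81}\right) + 16 = \left(-165 + 9\right) + 16 = -156 + 16 = -140$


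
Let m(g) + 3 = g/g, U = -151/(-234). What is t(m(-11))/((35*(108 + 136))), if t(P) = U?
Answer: 151/1998360 ≈ 7.5562e-5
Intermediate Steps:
U = 151/234 (U = -151*(-1/234) = 151/234 ≈ 0.64530)
m(g) = -2 (m(g) = -3 + g/g = -3 + 1 = -2)
t(P) = 151/234
t(m(-11))/((35*(108 + 136))) = 151/(234*((35*(108 + 136)))) = 151/(234*((35*244))) = (151/234)/8540 = (151/234)*(1/8540) = 151/1998360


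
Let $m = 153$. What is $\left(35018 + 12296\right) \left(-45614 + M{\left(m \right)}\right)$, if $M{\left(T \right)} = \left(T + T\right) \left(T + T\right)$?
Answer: $2272112908$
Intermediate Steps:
$M{\left(T \right)} = 4 T^{2}$ ($M{\left(T \right)} = 2 T 2 T = 4 T^{2}$)
$\left(35018 + 12296\right) \left(-45614 + M{\left(m \right)}\right) = \left(35018 + 12296\right) \left(-45614 + 4 \cdot 153^{2}\right) = 47314 \left(-45614 + 4 \cdot 23409\right) = 47314 \left(-45614 + 93636\right) = 47314 \cdot 48022 = 2272112908$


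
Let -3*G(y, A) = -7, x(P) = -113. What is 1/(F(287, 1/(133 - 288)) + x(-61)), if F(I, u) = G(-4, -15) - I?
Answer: -3/1193 ≈ -0.0025147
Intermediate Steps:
G(y, A) = 7/3 (G(y, A) = -⅓*(-7) = 7/3)
F(I, u) = 7/3 - I
1/(F(287, 1/(133 - 288)) + x(-61)) = 1/((7/3 - 1*287) - 113) = 1/((7/3 - 287) - 113) = 1/(-854/3 - 113) = 1/(-1193/3) = -3/1193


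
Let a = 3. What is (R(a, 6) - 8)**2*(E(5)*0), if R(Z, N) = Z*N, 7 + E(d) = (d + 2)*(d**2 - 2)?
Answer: 0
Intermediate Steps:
E(d) = -7 + (-2 + d**2)*(2 + d) (E(d) = -7 + (d + 2)*(d**2 - 2) = -7 + (2 + d)*(-2 + d**2) = -7 + (-2 + d**2)*(2 + d))
R(Z, N) = N*Z
(R(a, 6) - 8)**2*(E(5)*0) = (6*3 - 8)**2*((-11 + 5**3 - 2*5 + 2*5**2)*0) = (18 - 8)**2*((-11 + 125 - 10 + 2*25)*0) = 10**2*((-11 + 125 - 10 + 50)*0) = 100*(154*0) = 100*0 = 0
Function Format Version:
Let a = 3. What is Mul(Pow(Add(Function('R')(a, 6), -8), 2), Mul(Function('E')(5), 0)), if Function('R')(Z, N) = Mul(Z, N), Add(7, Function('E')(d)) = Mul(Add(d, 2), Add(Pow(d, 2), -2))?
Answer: 0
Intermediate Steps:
Function('E')(d) = Add(-7, Mul(Add(-2, Pow(d, 2)), Add(2, d))) (Function('E')(d) = Add(-7, Mul(Add(d, 2), Add(Pow(d, 2), -2))) = Add(-7, Mul(Add(2, d), Add(-2, Pow(d, 2)))) = Add(-7, Mul(Add(-2, Pow(d, 2)), Add(2, d))))
Function('R')(Z, N) = Mul(N, Z)
Mul(Pow(Add(Function('R')(a, 6), -8), 2), Mul(Function('E')(5), 0)) = Mul(Pow(Add(Mul(6, 3), -8), 2), Mul(Add(-11, Pow(5, 3), Mul(-2, 5), Mul(2, Pow(5, 2))), 0)) = Mul(Pow(Add(18, -8), 2), Mul(Add(-11, 125, -10, Mul(2, 25)), 0)) = Mul(Pow(10, 2), Mul(Add(-11, 125, -10, 50), 0)) = Mul(100, Mul(154, 0)) = Mul(100, 0) = 0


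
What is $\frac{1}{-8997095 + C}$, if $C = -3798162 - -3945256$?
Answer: $- \frac{1}{8850001} \approx -1.1299 \cdot 10^{-7}$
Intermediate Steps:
$C = 147094$ ($C = -3798162 + 3945256 = 147094$)
$\frac{1}{-8997095 + C} = \frac{1}{-8997095 + 147094} = \frac{1}{-8850001} = - \frac{1}{8850001}$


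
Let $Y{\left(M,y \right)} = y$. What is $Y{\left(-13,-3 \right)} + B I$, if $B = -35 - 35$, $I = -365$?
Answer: $25547$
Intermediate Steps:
$B = -70$ ($B = -35 - 35 = -70$)
$Y{\left(-13,-3 \right)} + B I = -3 - -25550 = -3 + 25550 = 25547$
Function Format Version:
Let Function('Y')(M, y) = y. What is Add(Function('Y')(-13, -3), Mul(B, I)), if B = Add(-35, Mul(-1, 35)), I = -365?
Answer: 25547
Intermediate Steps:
B = -70 (B = Add(-35, -35) = -70)
Add(Function('Y')(-13, -3), Mul(B, I)) = Add(-3, Mul(-70, -365)) = Add(-3, 25550) = 25547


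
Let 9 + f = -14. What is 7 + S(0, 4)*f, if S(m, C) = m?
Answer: 7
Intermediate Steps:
f = -23 (f = -9 - 14 = -23)
7 + S(0, 4)*f = 7 + 0*(-23) = 7 + 0 = 7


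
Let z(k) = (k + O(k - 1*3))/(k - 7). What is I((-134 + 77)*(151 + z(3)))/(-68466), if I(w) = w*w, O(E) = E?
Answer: -391180683/365152 ≈ -1071.3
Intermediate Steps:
z(k) = (-3 + 2*k)/(-7 + k) (z(k) = (k + (k - 1*3))/(k - 7) = (k + (k - 3))/(-7 + k) = (k + (-3 + k))/(-7 + k) = (-3 + 2*k)/(-7 + k))
I(w) = w**2
I((-134 + 77)*(151 + z(3)))/(-68466) = ((-134 + 77)*(151 + (-3 + 2*3)/(-7 + 3)))**2/(-68466) = (-57*(151 + (-3 + 6)/(-4)))**2*(-1/68466) = (-57*(151 - 1/4*3))**2*(-1/68466) = (-57*(151 - 3/4))**2*(-1/68466) = (-57*601/4)**2*(-1/68466) = (-34257/4)**2*(-1/68466) = (1173542049/16)*(-1/68466) = -391180683/365152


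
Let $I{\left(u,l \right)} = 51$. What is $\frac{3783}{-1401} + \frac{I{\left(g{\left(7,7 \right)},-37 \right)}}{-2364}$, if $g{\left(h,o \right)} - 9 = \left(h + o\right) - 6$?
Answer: $- \frac{1001607}{367996} \approx -2.7218$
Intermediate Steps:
$g{\left(h,o \right)} = 3 + h + o$ ($g{\left(h,o \right)} = 9 - \left(6 - h - o\right) = 9 + \left(-6 + h + o\right) = 3 + h + o$)
$\frac{3783}{-1401} + \frac{I{\left(g{\left(7,7 \right)},-37 \right)}}{-2364} = \frac{3783}{-1401} + \frac{51}{-2364} = 3783 \left(- \frac{1}{1401}\right) + 51 \left(- \frac{1}{2364}\right) = - \frac{1261}{467} - \frac{17}{788} = - \frac{1001607}{367996}$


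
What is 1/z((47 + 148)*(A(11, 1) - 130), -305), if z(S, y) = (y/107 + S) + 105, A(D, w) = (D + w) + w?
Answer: -107/2430275 ≈ -4.4028e-5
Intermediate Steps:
A(D, w) = D + 2*w
z(S, y) = 105 + S + y/107 (z(S, y) = (y*(1/107) + S) + 105 = (y/107 + S) + 105 = (S + y/107) + 105 = 105 + S + y/107)
1/z((47 + 148)*(A(11, 1) - 130), -305) = 1/(105 + (47 + 148)*((11 + 2*1) - 130) + (1/107)*(-305)) = 1/(105 + 195*((11 + 2) - 130) - 305/107) = 1/(105 + 195*(13 - 130) - 305/107) = 1/(105 + 195*(-117) - 305/107) = 1/(105 - 22815 - 305/107) = 1/(-2430275/107) = -107/2430275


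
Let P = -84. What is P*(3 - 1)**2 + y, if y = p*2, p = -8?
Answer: -352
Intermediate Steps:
y = -16 (y = -8*2 = -16)
P*(3 - 1)**2 + y = -84*(3 - 1)**2 - 16 = -84*2**2 - 16 = -84*4 - 16 = -336 - 16 = -352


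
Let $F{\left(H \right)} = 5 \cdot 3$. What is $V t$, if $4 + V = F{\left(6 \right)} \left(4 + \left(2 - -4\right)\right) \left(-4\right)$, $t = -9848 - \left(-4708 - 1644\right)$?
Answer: $2111584$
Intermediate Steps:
$F{\left(H \right)} = 15$
$t = -3496$ ($t = -9848 - -6352 = -9848 + 6352 = -3496$)
$V = -604$ ($V = -4 + 15 \left(4 + \left(2 - -4\right)\right) \left(-4\right) = -4 + 15 \left(4 + \left(2 + 4\right)\right) \left(-4\right) = -4 + 15 \left(4 + 6\right) \left(-4\right) = -4 + 15 \cdot 10 \left(-4\right) = -4 + 15 \left(-40\right) = -4 - 600 = -604$)
$V t = \left(-604\right) \left(-3496\right) = 2111584$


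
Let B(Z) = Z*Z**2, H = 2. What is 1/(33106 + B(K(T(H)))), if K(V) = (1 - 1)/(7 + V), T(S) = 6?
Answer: 1/33106 ≈ 3.0206e-5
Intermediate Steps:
K(V) = 0 (K(V) = 0/(7 + V) = 0)
B(Z) = Z**3
1/(33106 + B(K(T(H)))) = 1/(33106 + 0**3) = 1/(33106 + 0) = 1/33106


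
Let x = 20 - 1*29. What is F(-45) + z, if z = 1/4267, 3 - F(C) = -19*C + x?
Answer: -3597080/4267 ≈ -843.00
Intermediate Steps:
x = -9 (x = 20 - 29 = -9)
F(C) = 12 + 19*C (F(C) = 3 - (-19*C - 9) = 3 - (-9 - 19*C) = 3 + (9 + 19*C) = 12 + 19*C)
z = 1/4267 ≈ 0.00023436
F(-45) + z = (12 + 19*(-45)) + 1/4267 = (12 - 855) + 1/4267 = -843 + 1/4267 = -3597080/4267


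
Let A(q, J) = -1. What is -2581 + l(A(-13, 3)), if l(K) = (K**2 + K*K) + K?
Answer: -2580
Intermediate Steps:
l(K) = K + 2*K**2 (l(K) = (K**2 + K**2) + K = 2*K**2 + K = K + 2*K**2)
-2581 + l(A(-13, 3)) = -2581 - (1 + 2*(-1)) = -2581 - (1 - 2) = -2581 - 1*(-1) = -2581 + 1 = -2580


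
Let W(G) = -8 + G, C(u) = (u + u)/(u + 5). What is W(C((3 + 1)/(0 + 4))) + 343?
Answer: 1006/3 ≈ 335.33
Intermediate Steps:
C(u) = 2*u/(5 + u) (C(u) = (2*u)/(5 + u) = 2*u/(5 + u))
W(C((3 + 1)/(0 + 4))) + 343 = (-8 + 2*((3 + 1)/(0 + 4))/(5 + (3 + 1)/(0 + 4))) + 343 = (-8 + 2*(4/4)/(5 + 4/4)) + 343 = (-8 + 2*(4*(¼))/(5 + 4*(¼))) + 343 = (-8 + 2*1/(5 + 1)) + 343 = (-8 + 2*1/6) + 343 = (-8 + 2*1*(⅙)) + 343 = (-8 + ⅓) + 343 = -23/3 + 343 = 1006/3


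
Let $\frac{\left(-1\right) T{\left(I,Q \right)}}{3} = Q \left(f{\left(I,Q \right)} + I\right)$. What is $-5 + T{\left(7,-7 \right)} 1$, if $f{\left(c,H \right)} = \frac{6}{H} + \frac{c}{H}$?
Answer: $103$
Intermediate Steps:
$T{\left(I,Q \right)} = - 3 Q \left(I + \frac{6 + I}{Q}\right)$ ($T{\left(I,Q \right)} = - 3 Q \left(\frac{6 + I}{Q} + I\right) = - 3 Q \left(I + \frac{6 + I}{Q}\right)$)
$-5 + T{\left(7,-7 \right)} 1 = -5 + \left(-18 - 21 - 21 \left(-7\right)\right) 1 = -5 + \left(-18 - 21 + 147\right) 1 = -5 + 108 \cdot 1 = -5 + 108 = 103$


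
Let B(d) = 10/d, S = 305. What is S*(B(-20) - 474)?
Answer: -289445/2 ≈ -1.4472e+5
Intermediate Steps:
S*(B(-20) - 474) = 305*(10/(-20) - 474) = 305*(10*(-1/20) - 474) = 305*(-1/2 - 474) = 305*(-949/2) = -289445/2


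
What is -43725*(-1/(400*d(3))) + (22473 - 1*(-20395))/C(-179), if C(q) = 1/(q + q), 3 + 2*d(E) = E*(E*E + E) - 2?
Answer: -3805990763/248 ≈ -1.5347e+7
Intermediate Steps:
d(E) = -5/2 + E*(E + E²)/2 (d(E) = -3/2 + (E*(E*E + E) - 2)/2 = -3/2 + (E*(E² + E) - 2)/2 = -3/2 + (E*(E + E²) - 2)/2 = -3/2 + (-2 + E*(E + E²))/2 = -3/2 + (-1 + E*(E + E²)/2) = -5/2 + E*(E + E²)/2)
C(q) = 1/(2*q)
-43725*(-1/(400*d(3))) + (22473 - 1*(-20395))/C(-179) = -43725*(-1/(400*(-5/2 + (½)*3² + (½)*3³))) + (22473 - 1*(-20395))/(((½)/(-179))) = -43725*(-1/(400*(-5/2 + (½)*9 + (½)*27))) + (22473 + 20395)/(((½)*(-1/179))) = -43725*(-1/(400*(-5/2 + 9/2 + 27/2))) + 42868/(-1/358) = -43725/((-400*31/2)) + 42868*(-358) = -43725/(-6200) - 15346744 = -43725*(-1/6200) - 15346744 = 1749/248 - 15346744 = -3805990763/248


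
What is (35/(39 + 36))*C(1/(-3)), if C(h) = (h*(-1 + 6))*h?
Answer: 7/27 ≈ 0.25926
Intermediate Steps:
C(h) = 5*h**2 (C(h) = (h*5)*h = (5*h)*h = 5*h**2)
(35/(39 + 36))*C(1/(-3)) = (35/(39 + 36))*(5*(1/(-3))**2) = (35/75)*(5*(-1/3)**2) = ((1/75)*35)*(5*(1/9)) = (7/15)*(5/9) = 7/27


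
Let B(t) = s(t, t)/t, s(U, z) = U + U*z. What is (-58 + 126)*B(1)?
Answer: 136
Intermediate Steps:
B(t) = 1 + t (B(t) = (t*(1 + t))/t = 1 + t)
(-58 + 126)*B(1) = (-58 + 126)*(1 + 1) = 68*2 = 136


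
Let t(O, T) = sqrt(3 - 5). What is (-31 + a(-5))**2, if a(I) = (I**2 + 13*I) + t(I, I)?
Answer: (71 - I*sqrt(2))**2 ≈ 5039.0 - 200.82*I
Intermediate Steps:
t(O, T) = I*sqrt(2) (t(O, T) = sqrt(-2) = I*sqrt(2))
a(I) = I**2 + 13*I + I*sqrt(2) (a(I) = (I**2 + 13*I) + I*sqrt(2) = I**2 + 13*I + I*sqrt(2))
(-31 + a(-5))**2 = (-31 + ((-5)**2 + 13*(-5) + I*sqrt(2)))**2 = (-31 + (25 - 65 + I*sqrt(2)))**2 = (-31 + (-40 + I*sqrt(2)))**2 = (-71 + I*sqrt(2))**2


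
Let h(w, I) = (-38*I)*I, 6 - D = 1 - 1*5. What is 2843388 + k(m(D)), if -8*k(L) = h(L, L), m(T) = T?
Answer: 2843863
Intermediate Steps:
D = 10 (D = 6 - (1 - 1*5) = 6 - (1 - 5) = 6 - 1*(-4) = 6 + 4 = 10)
h(w, I) = -38*I²
k(L) = 19*L²/4 (k(L) = -(-19)*L²/4 = 19*L²/4)
2843388 + k(m(D)) = 2843388 + (19/4)*10² = 2843388 + (19/4)*100 = 2843388 + 475 = 2843863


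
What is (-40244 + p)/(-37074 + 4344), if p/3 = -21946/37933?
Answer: 152664149/124154709 ≈ 1.2296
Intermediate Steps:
p = -65838/37933 (p = 3*(-21946/37933) = -65838/37933 ≈ -1.7356)
(-40244 + p)/(-37074 + 4344) = (-40244 - 65838/37933)/(-37074 + 4344) = -1526641490/37933/(-32730) = -1526641490/37933*(-1/32730) = 152664149/124154709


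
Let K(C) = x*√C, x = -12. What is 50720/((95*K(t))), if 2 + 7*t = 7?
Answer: -2536*√35/285 ≈ -52.643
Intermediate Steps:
t = 5/7 (t = -2/7 + (⅐)*7 = -2/7 + 1 = 5/7 ≈ 0.71429)
K(C) = -12*√C
50720/((95*K(t))) = 50720/((95*(-12*√35/7))) = 50720/((-1140*√35/7)) = 50720*(-√35/5700) = -2536*√35/285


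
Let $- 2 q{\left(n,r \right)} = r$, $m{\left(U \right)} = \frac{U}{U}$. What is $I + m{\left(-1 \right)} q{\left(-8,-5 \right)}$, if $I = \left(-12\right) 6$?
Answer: $- \frac{139}{2} \approx -69.5$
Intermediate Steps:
$I = -72$
$m{\left(U \right)} = 1$
$q{\left(n,r \right)} = - \frac{r}{2}$
$I + m{\left(-1 \right)} q{\left(-8,-5 \right)} = -72 + 1 \left(\left(- \frac{1}{2}\right) \left(-5\right)\right) = -72 + 1 \cdot \frac{5}{2} = -72 + \frac{5}{2} = - \frac{139}{2}$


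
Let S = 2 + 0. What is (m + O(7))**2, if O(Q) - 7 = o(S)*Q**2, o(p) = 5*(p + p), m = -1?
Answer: 972196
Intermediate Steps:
S = 2
o(p) = 10*p (o(p) = 5*(2*p) = 10*p)
O(Q) = 7 + 20*Q**2 (O(Q) = 7 + (10*2)*Q**2 = 7 + 20*Q**2)
(m + O(7))**2 = (-1 + (7 + 20*7**2))**2 = (-1 + (7 + 20*49))**2 = (-1 + (7 + 980))**2 = (-1 + 987)**2 = 986**2 = 972196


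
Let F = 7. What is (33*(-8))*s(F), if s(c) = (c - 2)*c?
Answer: -9240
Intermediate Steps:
s(c) = c*(-2 + c) (s(c) = (-2 + c)*c = c*(-2 + c))
(33*(-8))*s(F) = (33*(-8))*(7*(-2 + 7)) = -1848*5 = -264*35 = -9240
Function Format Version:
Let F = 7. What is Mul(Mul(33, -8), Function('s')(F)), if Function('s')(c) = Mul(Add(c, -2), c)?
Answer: -9240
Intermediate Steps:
Function('s')(c) = Mul(c, Add(-2, c)) (Function('s')(c) = Mul(Add(-2, c), c) = Mul(c, Add(-2, c)))
Mul(Mul(33, -8), Function('s')(F)) = Mul(Mul(33, -8), Mul(7, Add(-2, 7))) = Mul(-264, Mul(7, 5)) = Mul(-264, 35) = -9240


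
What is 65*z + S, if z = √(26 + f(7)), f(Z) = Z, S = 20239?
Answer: 20239 + 65*√33 ≈ 20612.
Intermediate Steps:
z = √33 (z = √(26 + 7) = √33 ≈ 5.7446)
65*z + S = 65*√33 + 20239 = 20239 + 65*√33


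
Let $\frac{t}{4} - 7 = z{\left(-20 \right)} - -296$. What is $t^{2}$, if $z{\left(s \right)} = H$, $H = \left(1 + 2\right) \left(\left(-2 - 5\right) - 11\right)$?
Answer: $992016$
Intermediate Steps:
$H = -54$ ($H = 3 \left(\left(-2 - 5\right) - 11\right) = 3 \left(-7 - 11\right) = 3 \left(-18\right) = -54$)
$z{\left(s \right)} = -54$
$t = 996$ ($t = 28 + 4 \left(-54 - -296\right) = 28 + 4 \left(-54 + 296\right) = 28 + 4 \cdot 242 = 28 + 968 = 996$)
$t^{2} = 996^{2} = 992016$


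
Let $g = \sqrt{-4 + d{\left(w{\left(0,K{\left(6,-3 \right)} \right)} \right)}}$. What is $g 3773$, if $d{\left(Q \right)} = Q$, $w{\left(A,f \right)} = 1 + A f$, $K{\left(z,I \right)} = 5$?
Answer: $3773 i \sqrt{3} \approx 6535.0 i$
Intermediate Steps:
$g = i \sqrt{3}$ ($g = \sqrt{-4 + \left(1 + 0 \cdot 5\right)} = \sqrt{-4 + \left(1 + 0\right)} = \sqrt{-4 + 1} = \sqrt{-3} = i \sqrt{3} \approx 1.732 i$)
$g 3773 = i \sqrt{3} \cdot 3773 = 3773 i \sqrt{3}$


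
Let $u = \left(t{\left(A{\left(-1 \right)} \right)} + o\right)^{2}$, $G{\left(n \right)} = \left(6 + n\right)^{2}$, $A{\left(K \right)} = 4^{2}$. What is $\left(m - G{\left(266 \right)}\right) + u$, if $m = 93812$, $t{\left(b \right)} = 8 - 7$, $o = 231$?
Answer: $73652$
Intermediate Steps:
$A{\left(K \right)} = 16$
$t{\left(b \right)} = 1$
$u = 53824$ ($u = \left(1 + 231\right)^{2} = 232^{2} = 53824$)
$\left(m - G{\left(266 \right)}\right) + u = \left(93812 - \left(6 + 266\right)^{2}\right) + 53824 = \left(93812 - 272^{2}\right) + 53824 = \left(93812 - 73984\right) + 53824 = 19828 + 53824 = 73652$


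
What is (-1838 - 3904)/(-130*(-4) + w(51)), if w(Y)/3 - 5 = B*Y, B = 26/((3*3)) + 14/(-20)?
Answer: -57420/8699 ≈ -6.6008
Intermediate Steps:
B = 197/90 (B = 26/9 + 14*(-1/20) = 26*(1/9) - 7/10 = 26/9 - 7/10 = 197/90 ≈ 2.1889)
w(Y) = 15 + 197*Y/30 (w(Y) = 15 + 3*(197*Y/90) = 15 + 197*Y/30)
(-1838 - 3904)/(-130*(-4) + w(51)) = (-1838 - 3904)/(-130*(-4) + (15 + (197/30)*51)) = -5742/(520 + (15 + 3349/10)) = -5742/(520 + 3499/10) = -5742/8699/10 = -5742*10/8699 = -57420/8699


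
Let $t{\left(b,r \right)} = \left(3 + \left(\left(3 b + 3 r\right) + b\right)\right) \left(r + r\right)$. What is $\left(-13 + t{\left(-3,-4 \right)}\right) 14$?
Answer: $2170$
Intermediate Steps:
$t{\left(b,r \right)} = 2 r \left(3 + 3 r + 4 b\right)$ ($t{\left(b,r \right)} = \left(3 + \left(3 r + 4 b\right)\right) 2 r = \left(3 + 3 r + 4 b\right) 2 r = 2 r \left(3 + 3 r + 4 b\right)$)
$\left(-13 + t{\left(-3,-4 \right)}\right) 14 = \left(-13 + 2 \left(-4\right) \left(3 + 3 \left(-4\right) + 4 \left(-3\right)\right)\right) 14 = \left(-13 + 2 \left(-4\right) \left(3 - 12 - 12\right)\right) 14 = \left(-13 + 2 \left(-4\right) \left(-21\right)\right) 14 = \left(-13 + 168\right) 14 = 155 \cdot 14 = 2170$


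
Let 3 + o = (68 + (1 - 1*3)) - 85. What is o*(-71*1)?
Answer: 1562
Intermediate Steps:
o = -22 (o = -3 + ((68 + (1 - 1*3)) - 85) = -3 + ((68 + (1 - 3)) - 85) = -3 + ((68 - 2) - 85) = -3 + (66 - 85) = -3 - 19 = -22)
o*(-71*1) = -(-1562) = -22*(-71) = 1562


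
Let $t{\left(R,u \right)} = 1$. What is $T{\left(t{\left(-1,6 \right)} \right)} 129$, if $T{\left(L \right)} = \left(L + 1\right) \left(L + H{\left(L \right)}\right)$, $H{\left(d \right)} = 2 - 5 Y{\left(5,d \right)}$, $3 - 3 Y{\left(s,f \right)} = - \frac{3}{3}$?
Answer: $-946$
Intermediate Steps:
$Y{\left(s,f \right)} = \frac{4}{3}$ ($Y{\left(s,f \right)} = 1 - \frac{\left(-3\right) \frac{1}{3}}{3} = 1 - - \frac{1}{3} = 1 + \frac{1}{3} = \frac{4}{3}$)
$H{\left(d \right)} = - \frac{14}{3}$ ($H{\left(d \right)} = 2 - \frac{20}{3} = - \frac{14}{3}$)
$T{\left(L \right)} = \left(1 + L\right) \left(- \frac{14}{3} + L\right)$ ($T{\left(L \right)} = \left(L + 1\right) \left(L - \frac{14}{3}\right) = \left(1 + L\right) \left(- \frac{14}{3} + L\right)$)
$T{\left(t{\left(-1,6 \right)} \right)} 129 = \left(- \frac{14}{3} + 1^{2} - \frac{11}{3}\right) 129 = \left(- \frac{14}{3} + 1 - \frac{11}{3}\right) 129 = \left(- \frac{22}{3}\right) 129 = -946$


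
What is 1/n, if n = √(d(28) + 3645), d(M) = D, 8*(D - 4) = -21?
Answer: 2*√58342/29171 ≈ 0.016560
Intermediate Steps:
D = 11/8 (D = 4 + (⅛)*(-21) = 4 - 21/8 = 11/8 ≈ 1.3750)
d(M) = 11/8
n = √58342/4 (n = √(11/8 + 3645) = √(29171/8) = √58342/4 ≈ 60.385)
1/n = 1/(√58342/4) = 2*√58342/29171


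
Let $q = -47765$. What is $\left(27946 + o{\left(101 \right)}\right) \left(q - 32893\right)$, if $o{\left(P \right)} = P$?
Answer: $-2262214926$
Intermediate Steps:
$\left(27946 + o{\left(101 \right)}\right) \left(q - 32893\right) = \left(27946 + 101\right) \left(-47765 - 32893\right) = 28047 \left(-80658\right) = -2262214926$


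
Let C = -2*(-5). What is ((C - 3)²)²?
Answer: 2401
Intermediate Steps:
C = 10
((C - 3)²)² = ((10 - 3)²)² = (7²)² = 49² = 2401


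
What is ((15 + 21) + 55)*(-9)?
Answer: -819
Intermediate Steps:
((15 + 21) + 55)*(-9) = (36 + 55)*(-9) = 91*(-9) = -819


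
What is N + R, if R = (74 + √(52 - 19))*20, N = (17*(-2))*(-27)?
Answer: 2398 + 20*√33 ≈ 2512.9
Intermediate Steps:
N = 918 (N = -34*(-27) = 918)
R = 1480 + 20*√33 (R = (74 + √33)*20 = 1480 + 20*√33 ≈ 1594.9)
N + R = 918 + (1480 + 20*√33) = 2398 + 20*√33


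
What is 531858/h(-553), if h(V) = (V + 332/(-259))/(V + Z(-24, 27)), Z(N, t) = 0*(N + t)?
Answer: 25392141922/47853 ≈ 5.3063e+5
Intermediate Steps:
Z(N, t) = 0
h(V) = (-332/259 + V)/V (h(V) = (V + 332/(-259))/(V + 0) = (V + 332*(-1/259))/V = (V - 332/259)/V = (-332/259 + V)/V)
531858/h(-553) = 531858/(((-332/259 - 553)/(-553))) = 531858/((-1/553*(-143559/259))) = 531858/(143559/143227) = 531858*(143227/143559) = 25392141922/47853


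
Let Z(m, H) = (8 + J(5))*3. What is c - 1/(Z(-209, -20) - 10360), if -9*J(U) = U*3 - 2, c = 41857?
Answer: 1298446000/31021 ≈ 41857.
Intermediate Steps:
J(U) = 2/9 - U/3 (J(U) = -(U*3 - 2)/9 = -(3*U - 2)/9 = -(-2 + 3*U)/9 = 2/9 - U/3)
Z(m, H) = 59/3 (Z(m, H) = (8 + (2/9 - 1/3*5))*3 = (8 + (2/9 - 5/3))*3 = (8 - 13/9)*3 = (59/9)*3 = 59/3)
c - 1/(Z(-209, -20) - 10360) = 41857 - 1/(59/3 - 10360) = 41857 - 1/(-31021/3) = 41857 - 1*(-3/31021) = 41857 + 3/31021 = 1298446000/31021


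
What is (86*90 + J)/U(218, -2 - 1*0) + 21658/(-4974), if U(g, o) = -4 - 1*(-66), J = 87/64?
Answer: 1189207217/9868416 ≈ 120.51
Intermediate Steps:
J = 87/64 (J = 87*(1/64) = 87/64 ≈ 1.3594)
U(g, o) = 62 (U(g, o) = -4 + 66 = 62)
(86*90 + J)/U(218, -2 - 1*0) + 21658/(-4974) = (86*90 + 87/64)/62 + 21658/(-4974) = (7740 + 87/64)*(1/62) + 21658*(-1/4974) = (495447/64)*(1/62) - 10829/2487 = 495447/3968 - 10829/2487 = 1189207217/9868416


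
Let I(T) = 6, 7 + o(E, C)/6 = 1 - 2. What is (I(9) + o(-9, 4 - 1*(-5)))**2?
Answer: 1764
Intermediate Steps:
o(E, C) = -48 (o(E, C) = -42 + 6*(1 - 2) = -42 + 6*(-1) = -42 - 6 = -48)
(I(9) + o(-9, 4 - 1*(-5)))**2 = (6 - 48)**2 = (-42)**2 = 1764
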